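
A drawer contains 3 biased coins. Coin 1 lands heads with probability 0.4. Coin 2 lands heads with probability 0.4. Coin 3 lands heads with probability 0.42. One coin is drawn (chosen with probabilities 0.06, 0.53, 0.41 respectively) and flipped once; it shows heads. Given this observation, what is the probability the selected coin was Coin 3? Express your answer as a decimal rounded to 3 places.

P(heads|C1) = 0.4; P(heads|C2) = 0.4; P(heads|C3) = 0.42.
Prior × likelihood for each source: 0.06·0.4=0.02400, 0.53·0.4=0.2120, 0.41·0.42=0.1722. Summing gives P(heads) = 0.40820.
P(Coin 3 | heads) = 0.1722 / 0.40820 = 0.422.

Posterior probability ≈ 0.422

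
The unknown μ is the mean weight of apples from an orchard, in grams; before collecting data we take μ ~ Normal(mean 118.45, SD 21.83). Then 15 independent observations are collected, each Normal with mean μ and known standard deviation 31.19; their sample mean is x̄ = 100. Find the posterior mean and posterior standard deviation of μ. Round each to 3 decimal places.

Prior precision 1/τ₀² = 1/21.83² = 0.00209842; data precision n/σ² = 15/31.19² = 0.0154192.
Posterior precision = 0.00209842 + 0.0154192 = 0.0175176, giving posterior SD = 1/√0.0175176 = 7.555.
Posterior mean = (0.00209842·118.45 + 0.0154192·100) / 0.0175176 = 102.210.

Posterior mean ≈ 102.210; posterior SD ≈ 7.555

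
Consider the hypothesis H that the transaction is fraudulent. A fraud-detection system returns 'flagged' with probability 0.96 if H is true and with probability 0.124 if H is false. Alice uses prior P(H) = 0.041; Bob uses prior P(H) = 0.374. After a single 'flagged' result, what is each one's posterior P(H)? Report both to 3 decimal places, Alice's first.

Alice: 0.249; Bob: 0.822

P('+'|H) = 0.96, P('+'|¬H) = 0.124.
Alice: numerator 0.96·0.041 = 0.039360; evidence = 0.039360+0.124·0.959 = 0.15828; posterior = 0.249.
Bob: numerator 0.96·0.374 = 0.35904; evidence = 0.35904+0.124·0.626 = 0.43666; posterior = 0.822.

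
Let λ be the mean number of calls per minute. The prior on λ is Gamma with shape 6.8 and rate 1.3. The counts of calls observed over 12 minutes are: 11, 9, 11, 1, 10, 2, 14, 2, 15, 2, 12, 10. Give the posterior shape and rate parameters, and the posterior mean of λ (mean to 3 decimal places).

Total count ∑xᵢ = 99 over n = 12 minutes.
Gamma is conjugate to the Poisson likelihood: posterior is Gamma(shape = 6.8+99 = 105.8, rate = 1.3+12 = 13.3).
Posterior mean = shape/rate = 105.8/13.3 = 7.955.

Posterior: Gamma(shape=105.8, rate=13.3); mean ≈ 7.955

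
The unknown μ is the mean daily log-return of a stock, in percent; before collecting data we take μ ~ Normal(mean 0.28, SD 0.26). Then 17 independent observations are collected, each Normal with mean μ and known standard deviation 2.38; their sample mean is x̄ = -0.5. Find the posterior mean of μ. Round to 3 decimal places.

Prior precision 1/τ₀² = 1/0.26² = 14.7929; data precision n/σ² = 17/2.38² = 3.00120.
Posterior precision = 14.7929 + 3.00120 = 17.7941.
Posterior mean = (14.7929·0.28 + 3.00120·-0.5) / 17.7941 = 0.148.

Posterior mean ≈ 0.148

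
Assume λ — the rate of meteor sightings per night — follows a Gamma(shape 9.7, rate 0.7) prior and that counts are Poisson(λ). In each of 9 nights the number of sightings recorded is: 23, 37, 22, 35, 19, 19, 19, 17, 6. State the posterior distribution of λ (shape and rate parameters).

Total count ∑xᵢ = 197 over n = 9 nights.
Gamma is conjugate to the Poisson likelihood: posterior is Gamma(shape = 9.7+197 = 206.7, rate = 0.7+9 = 9.7).

Posterior: Gamma(shape=206.7, rate=9.7)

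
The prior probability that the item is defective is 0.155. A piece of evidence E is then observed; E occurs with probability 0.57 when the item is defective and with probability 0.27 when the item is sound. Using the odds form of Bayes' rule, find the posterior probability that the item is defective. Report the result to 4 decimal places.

Posterior probability ≈ 0.2791

Prior odds = 0.155/(1−0.155) = 0.18343. In log-odds, ln(0.18343) = -1.6959.
Add log likelihood ratio: ln(2.1111) = 0.74721.
Posterior log-odds = -0.94870, so posterior odds = exp(-0.94870) = 0.38725. Converting, P(H|E) = 0.38725/1.3872 = 0.2791.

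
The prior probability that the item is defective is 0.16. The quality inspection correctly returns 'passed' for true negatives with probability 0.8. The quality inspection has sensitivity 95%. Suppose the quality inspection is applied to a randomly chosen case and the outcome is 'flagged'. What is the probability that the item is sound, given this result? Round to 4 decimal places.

P(¬H | E) ≈ 0.5250

Write H for 'the item is defective'. Prior odds H:¬H = 0.16/0.84 = 0.19048. For the 'flagged' outcome, the likelihood ratio is 0.95/0.2 = 4.7500.
Posterior odds = 0.19048 × 4.7500 = 0.90476, so P(H|E) = 0.90476/(1+0.90476) = 0.4750. Then P(¬H|E) = 1 − 0.4750 = 0.5250.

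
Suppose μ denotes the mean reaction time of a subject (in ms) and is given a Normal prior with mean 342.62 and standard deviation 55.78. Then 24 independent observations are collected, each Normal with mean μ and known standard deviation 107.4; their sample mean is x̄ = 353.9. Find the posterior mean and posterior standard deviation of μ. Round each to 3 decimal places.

Posterior mean ≈ 352.391; posterior SD ≈ 20.404

Prior precision 1/τ₀² = 1/55.78² = 0.00032140; data precision n/σ² = 24/107.4² = 0.00208067.
Posterior precision = 0.00032140 + 0.00208067 = 0.00240207, giving posterior SD = 1/√0.00240207 = 20.404.
Posterior mean = (0.00032140·342.62 + 0.00208067·353.9) / 0.00240207 = 352.391.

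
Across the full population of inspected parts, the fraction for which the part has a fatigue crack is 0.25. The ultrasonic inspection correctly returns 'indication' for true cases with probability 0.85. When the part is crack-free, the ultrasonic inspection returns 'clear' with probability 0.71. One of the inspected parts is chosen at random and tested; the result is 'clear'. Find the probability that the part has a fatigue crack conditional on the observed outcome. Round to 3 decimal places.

P(H | E) ≈ 0.066

Write H for 'the part has a fatigue crack'. Prior odds H:¬H = 0.25/0.75 = 0.33333. For the 'clear' outcome, the likelihood ratio is 0.15/0.71 = 0.21127.
Posterior odds = 0.33333 × 0.21127 = 0.070423, so P(H|E) = 0.070423/(1+0.070423) = 0.066.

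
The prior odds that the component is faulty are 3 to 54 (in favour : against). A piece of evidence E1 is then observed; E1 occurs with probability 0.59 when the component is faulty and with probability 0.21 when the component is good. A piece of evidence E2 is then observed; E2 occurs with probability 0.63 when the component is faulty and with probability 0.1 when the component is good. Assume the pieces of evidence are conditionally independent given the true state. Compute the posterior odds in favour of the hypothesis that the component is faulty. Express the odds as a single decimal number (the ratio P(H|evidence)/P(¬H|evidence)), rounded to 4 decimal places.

Prior odds = 3/54 = 0.055556.
Likelihood ratio for E1 = 0.59/0.21 = 2.8095.
Likelihood ratio for E2 = 0.63/0.1 = 6.3000.
Posterior odds = prior odds × LR₁ × LR₂ = 0.98333.

Posterior odds ≈ 0.9833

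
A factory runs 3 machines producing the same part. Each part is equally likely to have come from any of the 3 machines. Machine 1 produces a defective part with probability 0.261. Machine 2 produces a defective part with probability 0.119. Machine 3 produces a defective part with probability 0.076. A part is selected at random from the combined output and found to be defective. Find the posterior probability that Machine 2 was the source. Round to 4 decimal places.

P(defective|M1) = 0.261; P(defective|M2) = 0.119; P(defective|M3) = 0.076.
Prior × likelihood for each source: 0.333333·0.261=0.08700, 0.333333·0.119=0.03967, 0.333333·0.076=0.02533. Summing gives P(defective) = 0.15200.
P(Machine 2 | defective) = 0.03967 / 0.15200 = 0.2610.

Posterior probability ≈ 0.2610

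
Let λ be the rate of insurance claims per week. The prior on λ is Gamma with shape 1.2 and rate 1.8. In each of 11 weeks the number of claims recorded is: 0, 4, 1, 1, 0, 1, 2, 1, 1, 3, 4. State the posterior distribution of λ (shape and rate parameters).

Posterior: Gamma(shape=19.2, rate=12.8)

Total count ∑xᵢ = 18 over n = 11 weeks.
Gamma is conjugate to the Poisson likelihood: posterior is Gamma(shape = 1.2+18 = 19.2, rate = 1.8+11 = 12.8).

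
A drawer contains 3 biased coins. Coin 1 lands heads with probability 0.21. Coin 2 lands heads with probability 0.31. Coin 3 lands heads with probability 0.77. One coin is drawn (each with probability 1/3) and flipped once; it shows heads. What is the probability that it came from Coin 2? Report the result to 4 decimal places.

Posterior probability ≈ 0.2403

Tabulate prior·likelihood by source: [1] prior 0.333333, lik 0.21, product 0.07000; [2] prior 0.333333, lik 0.31, product 0.1033; [3] prior 0.333333, lik 0.77, product 0.2567.
Normalizing constant = 0.43000; the posterior for Coin 2 is its product over the sum, 0.1033/0.43000 = 0.2403.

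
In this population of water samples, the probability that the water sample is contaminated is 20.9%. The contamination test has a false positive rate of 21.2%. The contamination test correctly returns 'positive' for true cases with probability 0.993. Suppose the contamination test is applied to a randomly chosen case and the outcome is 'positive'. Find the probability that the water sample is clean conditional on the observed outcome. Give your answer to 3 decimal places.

P(¬H | E) ≈ 0.447

Let H be the event that the water sample is contaminated. P(H) = 0.209, so P(¬H) = 0.791. With E the 'positive' result, P(E|H) = 0.993 and P(E|¬H) = 0.212.
P(E) = 0.993·0.209 + 0.212·0.791 = 0.20754 + 0.16769 = 0.37523.
By Bayes' theorem, P(H|E) = 0.20754 / 0.37523 = 0.553. Hence P(¬H|E) = 1 − 0.553 = 0.447.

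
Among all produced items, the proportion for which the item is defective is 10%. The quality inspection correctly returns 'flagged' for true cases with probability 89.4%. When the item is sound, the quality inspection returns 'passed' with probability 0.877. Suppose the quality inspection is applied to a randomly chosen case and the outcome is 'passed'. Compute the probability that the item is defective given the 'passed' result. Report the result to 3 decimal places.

Write H for 'the item is defective'. Prior odds H:¬H = 0.1/0.9 = 0.11111. For the 'passed' outcome, the likelihood ratio is 0.106/0.877 = 0.12087.
Posterior odds = 0.11111 × 0.12087 = 0.013430, so P(H|E) = 0.013430/(1+0.013430) = 0.013.

P(H | E) ≈ 0.013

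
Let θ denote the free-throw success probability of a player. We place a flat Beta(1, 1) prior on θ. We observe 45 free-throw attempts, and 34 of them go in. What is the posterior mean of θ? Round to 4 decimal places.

Observing 34 successes and 11 failures updates Beta(1, 1) by adding the success and failure counts to the two shape parameters: α = 1+34 = 35, β = 1+11 = 12.
E[θ | data] = 35/(35+12) = 0.7447.

Posterior mean ≈ 0.7447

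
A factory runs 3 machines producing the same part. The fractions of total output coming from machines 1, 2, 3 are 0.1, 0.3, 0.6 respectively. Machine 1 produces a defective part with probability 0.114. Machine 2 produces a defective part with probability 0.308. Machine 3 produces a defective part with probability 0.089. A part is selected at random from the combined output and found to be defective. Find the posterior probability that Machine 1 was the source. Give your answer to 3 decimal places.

Tabulate prior·likelihood by source: [1] prior 0.1, lik 0.114, product 0.01140; [2] prior 0.3, lik 0.308, product 0.09240; [3] prior 0.6, lik 0.089, product 0.05340.
Normalizing constant = 0.15720; the posterior for Machine 1 is its product over the sum, 0.01140/0.15720 = 0.073.

Posterior probability ≈ 0.073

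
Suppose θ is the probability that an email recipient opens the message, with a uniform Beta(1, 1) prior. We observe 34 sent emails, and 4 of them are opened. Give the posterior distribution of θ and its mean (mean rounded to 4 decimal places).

Posterior: Beta(5, 31); mean ≈ 0.1389

Observing 4 successes and 30 failures updates Beta(1, 1) by adding the success and failure counts to the two shape parameters: α = 1+4 = 5, β = 1+30 = 31.
E[θ | data] = 5/(5+31) = 0.1389.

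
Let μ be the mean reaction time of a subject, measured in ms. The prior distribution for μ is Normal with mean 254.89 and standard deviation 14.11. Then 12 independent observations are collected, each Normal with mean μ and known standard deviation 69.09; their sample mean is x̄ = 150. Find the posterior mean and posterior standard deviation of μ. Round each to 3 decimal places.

Posterior mean ≈ 219.903; posterior SD ≈ 11.519

With known σ, the Normal prior is conjugate. Weight on the data is w = (n/σ²)/(n/σ² + 1/τ₀²) = 0.00251392/(0.00251392+0.00502280) = 0.33356.
Posterior mean = w·x̄ + (1−w)·μ₀ = 0.33356·150 + 0.66644·254.89 = 219.903. Posterior variance = 1/(0.00251392+0.00502280) = 132.684, so SD = 11.519.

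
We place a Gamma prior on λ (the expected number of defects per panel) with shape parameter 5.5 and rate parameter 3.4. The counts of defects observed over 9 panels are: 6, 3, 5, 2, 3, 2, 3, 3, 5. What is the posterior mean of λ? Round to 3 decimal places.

The Poisson likelihood adds the total count to the shape and the number of exposure periods to the rate. Here ∑xᵢ = 32 and n = 9, so shape 5.5→37.5 and rate 3.4→12.4.
Posterior mean = shape/rate = 37.5/12.4 = 3.024.

Posterior mean ≈ 3.024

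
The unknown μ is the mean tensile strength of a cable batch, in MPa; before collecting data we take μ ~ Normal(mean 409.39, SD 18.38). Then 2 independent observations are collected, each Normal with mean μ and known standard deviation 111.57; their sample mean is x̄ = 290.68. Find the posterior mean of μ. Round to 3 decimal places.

Posterior mean ≈ 403.278

Prior precision 1/τ₀² = 1/18.38² = 0.00296012; data precision n/σ² = 2/111.57² = 0.00016067.
Posterior precision = 0.00296012 + 0.00016067 = 0.00312079.
Posterior mean = (0.00296012·409.39 + 0.00016067·290.68) / 0.00312079 = 403.278.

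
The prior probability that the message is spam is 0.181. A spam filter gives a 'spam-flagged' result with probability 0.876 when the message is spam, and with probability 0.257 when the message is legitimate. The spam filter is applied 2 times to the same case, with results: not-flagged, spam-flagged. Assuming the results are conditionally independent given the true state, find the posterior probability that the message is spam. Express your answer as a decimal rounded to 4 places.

Let H be the event that the message is spam; start with P(H) = 0.181. P('spam-flagged'|H) = 0.876, P('spam-flagged'|¬H) = 0.257.
Update on result 1 ('not-flagged'): P(H) ← 0.124·0.1810 / (0.124·0.1810 + 0.743·0.8190) = 0.022444/0.63096 = 0.0356.
Update on result 2 ('spam-flagged'): P(H) ← 0.876·0.0356 / (0.876·0.0356 + 0.257·0.9644) = 0.031160/0.27902 = 0.1117.

Posterior P(H) ≈ 0.1117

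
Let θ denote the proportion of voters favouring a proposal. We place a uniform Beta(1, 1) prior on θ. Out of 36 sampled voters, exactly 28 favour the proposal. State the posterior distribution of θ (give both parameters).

Posterior: Beta(29, 9)

The binomial likelihood is conjugate to the Beta prior: with 28 successes and 8 failures, the posterior is Beta(1+28, 1+8) = Beta(29, 9).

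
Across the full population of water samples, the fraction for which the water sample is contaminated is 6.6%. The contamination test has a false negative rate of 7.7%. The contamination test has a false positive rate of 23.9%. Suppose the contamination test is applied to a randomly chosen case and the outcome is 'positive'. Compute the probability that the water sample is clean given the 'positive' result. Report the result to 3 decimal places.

Write H for 'the water sample is contaminated'. Prior odds H:¬H = 0.066/0.934 = 0.070664. For the 'positive' outcome, the likelihood ratio is 0.923/0.239 = 3.8619.
Posterior odds = 0.070664 × 3.8619 = 0.27290, so P(H|E) = 0.27290/(1+0.27290) = 0.214. Then P(¬H|E) = 1 − 0.214 = 0.786.

P(¬H | E) ≈ 0.786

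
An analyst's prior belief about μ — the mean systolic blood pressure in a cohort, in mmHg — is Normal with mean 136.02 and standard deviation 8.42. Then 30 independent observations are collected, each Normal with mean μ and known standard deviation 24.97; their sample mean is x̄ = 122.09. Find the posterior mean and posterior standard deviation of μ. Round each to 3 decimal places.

Posterior mean ≈ 125.248; posterior SD ≈ 4.009

Prior precision 1/τ₀² = 1/8.42² = 0.0141051; data precision n/σ² = 30/24.97² = 0.0481154.
Posterior precision = 0.0141051 + 0.0481154 = 0.0622205, giving posterior SD = 1/√0.0622205 = 4.009.
Posterior mean = (0.0141051·136.02 + 0.0481154·122.09) / 0.0622205 = 125.248.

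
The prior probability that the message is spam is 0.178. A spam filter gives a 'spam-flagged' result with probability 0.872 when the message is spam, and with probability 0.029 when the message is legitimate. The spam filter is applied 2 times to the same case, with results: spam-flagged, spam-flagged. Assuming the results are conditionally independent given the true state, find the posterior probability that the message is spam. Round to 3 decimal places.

Posterior P(H) ≈ 0.995

Let H be the event that the message is spam; start with P(H) = 0.178. P('spam-flagged'|H) = 0.872, P('spam-flagged'|¬H) = 0.029.
Update on result 1 ('spam-flagged'): P(H) ← 0.872·0.1780 / (0.872·0.1780 + 0.029·0.8220) = 0.15522/0.17905 = 0.8669.
Update on result 2 ('spam-flagged'): P(H) ← 0.872·0.8669 / (0.872·0.8669 + 0.029·0.1331) = 0.75591/0.75977 = 0.9949.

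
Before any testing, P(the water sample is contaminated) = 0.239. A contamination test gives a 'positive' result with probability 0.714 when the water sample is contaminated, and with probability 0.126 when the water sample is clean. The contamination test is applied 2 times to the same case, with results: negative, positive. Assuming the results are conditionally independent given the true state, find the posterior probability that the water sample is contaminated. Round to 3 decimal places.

With H the event that the water sample is contaminated, the joint likelihood of the observed sequence is P(data|H) = 0.286·0.714 = 0.20420 and P(data|¬H) = 0.874·0.126 = 0.11012.
Bayes: P(H|data) = 0.239·0.20420 / (0.239·0.20420 + 0.761·0.11012) = 0.048805/0.13261 = 0.3680.

Posterior P(H) ≈ 0.368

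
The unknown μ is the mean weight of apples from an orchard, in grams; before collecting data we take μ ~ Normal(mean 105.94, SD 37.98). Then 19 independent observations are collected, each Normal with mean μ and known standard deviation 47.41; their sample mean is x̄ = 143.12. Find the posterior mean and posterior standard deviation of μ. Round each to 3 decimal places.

Posterior mean ≈ 140.302; posterior SD ≈ 10.456

Prior precision 1/τ₀² = 1/37.98² = 0.00069325; data precision n/σ² = 19/47.41² = 0.00845305.
Posterior precision = 0.00069325 + 0.00845305 = 0.00914631, giving posterior SD = 1/√0.00914631 = 10.456.
Posterior mean = (0.00069325·105.94 + 0.00845305·143.12) / 0.00914631 = 140.302.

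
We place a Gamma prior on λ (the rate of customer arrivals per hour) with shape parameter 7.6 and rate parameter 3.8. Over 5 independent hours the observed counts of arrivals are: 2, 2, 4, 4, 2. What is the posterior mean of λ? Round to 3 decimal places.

Posterior mean ≈ 2.455

Total count ∑xᵢ = 14 over n = 5 hours.
Gamma is conjugate to the Poisson likelihood: posterior is Gamma(shape = 7.6+14 = 21.6, rate = 3.8+5 = 8.8).
Posterior mean = shape/rate = 21.6/8.8 = 2.455.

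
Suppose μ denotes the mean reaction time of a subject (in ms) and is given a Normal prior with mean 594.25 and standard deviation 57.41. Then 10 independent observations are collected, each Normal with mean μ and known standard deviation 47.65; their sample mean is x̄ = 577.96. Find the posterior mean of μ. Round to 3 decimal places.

Prior precision 1/τ₀² = 1/57.41² = 0.00030341; data precision n/σ² = 10/47.65² = 0.00440427.
Posterior precision = 0.00030341 + 0.00440427 = 0.00470768.
Posterior mean = (0.00030341·594.25 + 0.00440427·577.96) / 0.00470768 = 579.010.

Posterior mean ≈ 579.010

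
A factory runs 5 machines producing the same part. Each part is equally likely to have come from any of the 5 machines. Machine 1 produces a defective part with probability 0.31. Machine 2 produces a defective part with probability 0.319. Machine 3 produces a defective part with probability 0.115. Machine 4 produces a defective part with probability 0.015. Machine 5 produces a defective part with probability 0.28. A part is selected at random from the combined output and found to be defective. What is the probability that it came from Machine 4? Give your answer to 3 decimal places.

P(defective|M1) = 0.31; P(defective|M2) = 0.319; P(defective|M3) = 0.115; P(defective|M4) = 0.015; P(defective|M5) = 0.28.
Prior × likelihood for each source: 0.2·0.31=0.06200, 0.2·0.319=0.06380, 0.2·0.115=0.02300, 0.2·0.015=0.003000, 0.2·0.28=0.05600. Summing gives P(defective) = 0.20780.
P(Machine 4 | defective) = 0.003000 / 0.20780 = 0.014.

Posterior probability ≈ 0.014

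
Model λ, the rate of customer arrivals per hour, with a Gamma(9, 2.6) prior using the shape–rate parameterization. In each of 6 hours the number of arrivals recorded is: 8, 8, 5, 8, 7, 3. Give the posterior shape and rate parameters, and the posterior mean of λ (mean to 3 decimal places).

Posterior: Gamma(shape=48, rate=8.6); mean ≈ 5.581

Total count ∑xᵢ = 39 over n = 6 hours.
Gamma is conjugate to the Poisson likelihood: posterior is Gamma(shape = 9+39 = 48, rate = 2.6+6 = 8.6).
E[λ | data] = 48/8.6 = 5.581.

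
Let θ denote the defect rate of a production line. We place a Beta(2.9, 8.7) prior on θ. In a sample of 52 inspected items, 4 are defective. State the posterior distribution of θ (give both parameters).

The binomial likelihood is conjugate to the Beta prior: with 4 successes and 48 failures, the posterior is Beta(2.9+4, 8.7+48) = Beta(6.9, 56.7).

Posterior: Beta(6.9, 56.7)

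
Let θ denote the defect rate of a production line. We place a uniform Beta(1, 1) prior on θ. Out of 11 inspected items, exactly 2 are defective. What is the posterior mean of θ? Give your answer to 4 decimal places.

The binomial likelihood is conjugate to the Beta prior: with 2 successes and 9 failures, the posterior is Beta(1+2, 1+9) = Beta(3, 10).
Posterior mean = α/(α+β) = 3/13 = 0.2308.

Posterior mean ≈ 0.2308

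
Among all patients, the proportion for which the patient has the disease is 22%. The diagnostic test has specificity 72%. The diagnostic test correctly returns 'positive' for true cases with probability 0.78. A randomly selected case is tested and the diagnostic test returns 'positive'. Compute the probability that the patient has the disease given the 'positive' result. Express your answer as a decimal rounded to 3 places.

Write H for 'the patient has the disease'. Prior odds H:¬H = 0.22/0.78 = 0.28205. For the 'positive' outcome, the likelihood ratio is 0.78/0.28 = 2.7857.
Posterior odds = 0.28205 × 2.7857 = 0.78571, so P(H|E) = 0.78571/(1+0.78571) = 0.440.

P(H | E) ≈ 0.440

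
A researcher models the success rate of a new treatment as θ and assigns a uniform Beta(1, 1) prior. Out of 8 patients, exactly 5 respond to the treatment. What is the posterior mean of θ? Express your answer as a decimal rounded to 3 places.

Observing 5 successes and 3 failures updates Beta(1, 1) by adding the success and failure counts to the two shape parameters: α = 1+5 = 6, β = 1+3 = 4.
E[θ | data] = 6/(6+4) = 0.600.

Posterior mean ≈ 0.600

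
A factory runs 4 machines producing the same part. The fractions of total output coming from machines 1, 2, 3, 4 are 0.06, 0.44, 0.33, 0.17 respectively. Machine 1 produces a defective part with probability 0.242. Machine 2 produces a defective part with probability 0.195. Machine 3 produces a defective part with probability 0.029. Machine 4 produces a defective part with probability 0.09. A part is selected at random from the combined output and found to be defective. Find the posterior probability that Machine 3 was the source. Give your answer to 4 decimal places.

Posterior probability ≈ 0.0764

P(defective|M1) = 0.242; P(defective|M2) = 0.195; P(defective|M3) = 0.029; P(defective|M4) = 0.09.
Prior × likelihood for each source: 0.06·0.242=0.01452, 0.44·0.195=0.08580, 0.33·0.029=0.009570, 0.17·0.09=0.01530. Summing gives P(defective) = 0.12519.
P(Machine 3 | defective) = 0.009570 / 0.12519 = 0.0764.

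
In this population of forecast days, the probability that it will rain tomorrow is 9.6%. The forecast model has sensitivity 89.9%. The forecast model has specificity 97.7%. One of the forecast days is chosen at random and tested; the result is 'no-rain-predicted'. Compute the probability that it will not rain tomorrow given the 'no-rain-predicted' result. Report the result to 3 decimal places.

P(¬H | E) ≈ 0.989

Let H be the event that it will rain tomorrow. P(H) = 0.096, so P(¬H) = 0.904. With E the 'no-rain-predicted' result, P(E|H) = 0.101 and P(E|¬H) = 0.977.
P(E) = 0.101·0.096 + 0.977·0.904 = 0.0096960 + 0.88321 = 0.89290.
By Bayes' theorem, P(H|E) = 0.0096960 / 0.89290 = 0.011. Hence P(¬H|E) = 1 − 0.011 = 0.989.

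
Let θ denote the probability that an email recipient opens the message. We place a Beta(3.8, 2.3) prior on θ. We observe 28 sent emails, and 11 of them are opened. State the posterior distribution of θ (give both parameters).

Posterior: Beta(14.8, 19.3)

The binomial likelihood is conjugate to the Beta prior: with 11 successes and 17 failures, the posterior is Beta(3.8+11, 2.3+17) = Beta(14.8, 19.3).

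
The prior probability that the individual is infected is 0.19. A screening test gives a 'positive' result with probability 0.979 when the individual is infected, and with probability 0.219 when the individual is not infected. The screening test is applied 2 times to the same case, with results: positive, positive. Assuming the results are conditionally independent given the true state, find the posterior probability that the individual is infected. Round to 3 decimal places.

Posterior P(H) ≈ 0.824

With H the event that the individual is infected, the joint likelihood of the observed sequence is P(data|H) = 0.979·0.979 = 0.95844 and P(data|¬H) = 0.219·0.219 = 0.047961.
Bayes: P(H|data) = 0.19·0.95844 / (0.19·0.95844 + 0.81·0.047961) = 0.18210/0.22095 = 0.8242.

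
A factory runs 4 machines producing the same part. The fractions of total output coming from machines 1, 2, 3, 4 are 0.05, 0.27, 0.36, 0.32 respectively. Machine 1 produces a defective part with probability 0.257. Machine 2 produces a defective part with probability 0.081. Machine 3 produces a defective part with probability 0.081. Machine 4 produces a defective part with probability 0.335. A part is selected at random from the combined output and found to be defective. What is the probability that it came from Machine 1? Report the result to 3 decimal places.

P(defective|M1) = 0.257; P(defective|M2) = 0.081; P(defective|M3) = 0.081; P(defective|M4) = 0.335.
Prior × likelihood for each source: 0.05·0.257=0.01285, 0.27·0.081=0.02187, 0.36·0.081=0.02916, 0.32·0.335=0.1072. Summing gives P(defective) = 0.17108.
P(Machine 1 | defective) = 0.01285 / 0.17108 = 0.075.

Posterior probability ≈ 0.075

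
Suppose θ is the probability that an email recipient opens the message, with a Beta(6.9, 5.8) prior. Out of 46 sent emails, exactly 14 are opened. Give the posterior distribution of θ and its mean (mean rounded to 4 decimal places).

The binomial likelihood is conjugate to the Beta prior: with 14 successes and 32 failures, the posterior is Beta(6.9+14, 5.8+32) = Beta(20.9, 37.8).
Posterior mean = α/(α+β) = 20.9/58.7 = 0.3560.

Posterior: Beta(20.9, 37.8); mean ≈ 0.3560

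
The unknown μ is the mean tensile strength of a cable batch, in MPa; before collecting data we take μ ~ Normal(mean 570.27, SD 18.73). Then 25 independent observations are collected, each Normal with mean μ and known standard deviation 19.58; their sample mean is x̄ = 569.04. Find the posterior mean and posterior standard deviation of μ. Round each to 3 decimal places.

Posterior mean ≈ 569.092; posterior SD ≈ 3.833

With known σ, the Normal prior is conjugate. Weight on the data is w = (n/σ²)/(n/σ² + 1/τ₀²) = 0.0652101/(0.0652101+0.00285052) = 0.95812.
Posterior mean = w·x̄ + (1−w)·μ₀ = 0.95812·569.04 + 0.041882·570.27 = 569.092. Posterior variance = 1/(0.0652101+0.00285052) = 14.6928, so SD = 3.833.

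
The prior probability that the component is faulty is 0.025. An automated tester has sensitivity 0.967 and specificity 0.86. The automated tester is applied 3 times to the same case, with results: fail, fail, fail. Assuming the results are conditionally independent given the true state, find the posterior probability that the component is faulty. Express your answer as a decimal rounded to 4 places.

Posterior P(H) ≈ 0.8942

Let H be the event that the component is faulty; start with P(H) = 0.025. P('fail'|H) = 0.967, P('fail'|¬H) = 0.14.
Update on result 1 ('fail'): P(H) ← 0.967·0.0250 / (0.967·0.0250 + 0.14·0.9750) = 0.024175/0.16068 = 0.1505.
Update on result 2 ('fail'): P(H) ← 0.967·0.1505 / (0.967·0.1505 + 0.14·0.8495) = 0.14549/0.26443 = 0.5502.
Update on result 3 ('fail'): P(H) ← 0.967·0.5502 / (0.967·0.5502 + 0.14·0.4498) = 0.53206/0.59503 = 0.8942.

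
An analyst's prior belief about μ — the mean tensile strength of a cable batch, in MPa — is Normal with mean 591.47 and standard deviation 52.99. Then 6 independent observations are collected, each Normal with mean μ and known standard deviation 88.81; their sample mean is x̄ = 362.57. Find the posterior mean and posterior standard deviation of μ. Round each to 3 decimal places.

Prior precision 1/τ₀² = 1/52.99² = 0.00035613; data precision n/σ² = 6/88.81² = 0.00076072.
Posterior precision = 0.00035613 + 0.00076072 = 0.00111686, giving posterior SD = 1/√0.00111686 = 29.923.
Posterior mean = (0.00035613·591.47 + 0.00076072·362.57) / 0.00111686 = 435.559.

Posterior mean ≈ 435.559; posterior SD ≈ 29.923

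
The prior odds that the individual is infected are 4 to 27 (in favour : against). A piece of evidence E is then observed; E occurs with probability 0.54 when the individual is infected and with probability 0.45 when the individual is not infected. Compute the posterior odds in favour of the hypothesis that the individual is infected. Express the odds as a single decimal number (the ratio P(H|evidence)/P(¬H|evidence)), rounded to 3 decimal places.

Posterior odds ≈ 0.178

Prior odds = 4/27 = 0.14815. In log-odds, ln(0.14815) = -1.9095.
Add log likelihood ratio: ln(1.2000) = 0.18232.
Posterior log-odds = -1.7272, so posterior odds = exp(-1.7272) = 0.17778.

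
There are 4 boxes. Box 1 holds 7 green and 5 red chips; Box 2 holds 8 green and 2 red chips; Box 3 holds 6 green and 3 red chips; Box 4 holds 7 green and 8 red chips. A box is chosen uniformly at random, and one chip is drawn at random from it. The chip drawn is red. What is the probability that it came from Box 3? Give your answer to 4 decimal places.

P(red|Box 1) = 0.4167; P(red|Box 2) = 0.2; P(red|Box 3) = 0.3333; P(red|Box 4) = 0.5333.
Prior × likelihood for each source: 0.25·0.4167=0.1042, 0.25·0.2=0.05000, 0.25·0.3333=0.08333, 0.25·0.5333=0.1333. Summing gives P(red) = 0.37083.
P(Box 3 | red) = 0.08333 / 0.37083 = 0.2247.

Posterior probability ≈ 0.2247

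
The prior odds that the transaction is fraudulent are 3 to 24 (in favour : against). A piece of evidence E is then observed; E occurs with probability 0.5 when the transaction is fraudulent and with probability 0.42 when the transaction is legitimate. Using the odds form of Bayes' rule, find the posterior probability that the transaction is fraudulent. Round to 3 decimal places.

Posterior probability ≈ 0.130

Prior odds = 3/24 = 0.12500. In log-odds, ln(0.12500) = -2.0794.
Add log likelihood ratio: ln(1.1905) = 0.17435.
Posterior log-odds = -1.9051, so posterior odds = exp(-1.9051) = 0.14881. Converting, P(H|E) = 0.14881/1.1488 = 0.130.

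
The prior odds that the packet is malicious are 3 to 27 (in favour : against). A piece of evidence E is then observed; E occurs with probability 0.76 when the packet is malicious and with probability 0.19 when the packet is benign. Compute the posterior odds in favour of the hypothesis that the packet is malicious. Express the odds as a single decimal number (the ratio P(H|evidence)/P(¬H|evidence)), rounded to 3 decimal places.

Prior odds = 3/27 = 0.11111.
Likelihood ratio for E = 0.76/0.19 = 4.0000.
Posterior odds = prior odds × LR = 0.44444.

Posterior odds ≈ 0.444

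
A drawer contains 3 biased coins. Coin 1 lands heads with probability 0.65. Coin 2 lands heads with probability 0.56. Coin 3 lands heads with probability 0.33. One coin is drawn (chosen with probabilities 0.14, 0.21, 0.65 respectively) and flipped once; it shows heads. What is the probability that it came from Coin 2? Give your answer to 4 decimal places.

Posterior probability ≈ 0.2779

Tabulate prior·likelihood by source: [1] prior 0.14, lik 0.65, product 0.09100; [2] prior 0.21, lik 0.56, product 0.1176; [3] prior 0.65, lik 0.33, product 0.2145.
Normalizing constant = 0.42310; the posterior for Coin 2 is its product over the sum, 0.1176/0.42310 = 0.2779.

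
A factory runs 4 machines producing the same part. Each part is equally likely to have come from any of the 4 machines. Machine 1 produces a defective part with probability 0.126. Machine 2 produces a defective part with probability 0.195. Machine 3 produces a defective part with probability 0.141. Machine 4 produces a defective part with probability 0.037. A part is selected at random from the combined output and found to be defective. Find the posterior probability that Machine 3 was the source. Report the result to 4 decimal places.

Posterior probability ≈ 0.2826

Tabulate prior·likelihood by source: [1] prior 0.25, lik 0.126, product 0.03150; [2] prior 0.25, lik 0.195, product 0.04875; [3] prior 0.25, lik 0.141, product 0.03525; [4] prior 0.25, lik 0.037, product 0.009250.
Normalizing constant = 0.12475; the posterior for Machine 3 is its product over the sum, 0.03525/0.12475 = 0.2826.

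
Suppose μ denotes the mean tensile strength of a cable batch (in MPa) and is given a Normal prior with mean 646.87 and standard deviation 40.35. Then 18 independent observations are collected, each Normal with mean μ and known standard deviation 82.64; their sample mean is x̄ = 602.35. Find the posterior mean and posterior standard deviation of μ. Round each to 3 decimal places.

Prior precision 1/τ₀² = 1/40.35² = 0.00061420; data precision n/σ² = 18/82.64² = 0.00263568.
Posterior precision = 0.00061420 + 0.00263568 = 0.00324988, giving posterior SD = 1/√0.00324988 = 17.541.
Posterior mean = (0.00061420·646.87 + 0.00263568·602.35) / 0.00324988 = 610.764.

Posterior mean ≈ 610.764; posterior SD ≈ 17.541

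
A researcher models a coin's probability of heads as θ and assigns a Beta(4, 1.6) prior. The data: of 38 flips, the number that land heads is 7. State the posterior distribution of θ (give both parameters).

Observing 7 successes and 31 failures updates Beta(4, 1.6) by adding the success and failure counts to the two shape parameters: α = 4+7 = 11, β = 1.6+31 = 32.6.

Posterior: Beta(11, 32.6)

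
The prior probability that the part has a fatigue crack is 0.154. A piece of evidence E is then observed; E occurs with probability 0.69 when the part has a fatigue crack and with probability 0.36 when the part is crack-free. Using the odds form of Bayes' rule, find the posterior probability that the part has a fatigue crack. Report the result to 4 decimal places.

Prior odds = 0.154/(1−0.154) = 0.18203.
Likelihood ratio for E = 0.69/0.36 = 1.9167.
Posterior odds = prior odds × LR = 0.34890.
Posterior probability = odds/(1+odds) = 0.34890/1.3489 = 0.2587.

Posterior probability ≈ 0.2587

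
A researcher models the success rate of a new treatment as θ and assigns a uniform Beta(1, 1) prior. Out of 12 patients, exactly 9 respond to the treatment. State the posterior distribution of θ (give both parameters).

Posterior: Beta(10, 4)

The binomial likelihood is conjugate to the Beta prior: with 9 successes and 3 failures, the posterior is Beta(1+9, 1+3) = Beta(10, 4).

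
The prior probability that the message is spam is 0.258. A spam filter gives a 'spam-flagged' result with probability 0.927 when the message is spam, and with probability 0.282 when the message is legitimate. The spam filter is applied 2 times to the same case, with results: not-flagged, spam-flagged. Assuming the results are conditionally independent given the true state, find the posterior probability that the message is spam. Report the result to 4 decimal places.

Posterior P(H) ≈ 0.1041

Let H be the event that the message is spam; start with P(H) = 0.258. P('spam-flagged'|H) = 0.927, P('spam-flagged'|¬H) = 0.282.
Update on result 1 ('not-flagged'): P(H) ← 0.073·0.2580 / (0.073·0.2580 + 0.718·0.7420) = 0.018834/0.55159 = 0.0341.
Update on result 2 ('spam-flagged'): P(H) ← 0.927·0.0341 / (0.927·0.0341 + 0.282·0.9659) = 0.031652/0.30402 = 0.1041.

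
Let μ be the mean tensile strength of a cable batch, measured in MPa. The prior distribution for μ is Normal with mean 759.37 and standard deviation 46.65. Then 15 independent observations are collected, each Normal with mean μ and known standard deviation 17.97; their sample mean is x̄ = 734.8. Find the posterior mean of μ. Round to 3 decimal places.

With known σ, the Normal prior is conjugate. Weight on the data is w = (n/σ²)/(n/σ² + 1/τ₀²) = 0.0464510/(0.0464510+0.00045951) = 0.99020.
Posterior mean = w·x̄ + (1−w)·μ₀ = 0.99020·734.8 + 0.0097955·759.37 = 735.041.

Posterior mean ≈ 735.041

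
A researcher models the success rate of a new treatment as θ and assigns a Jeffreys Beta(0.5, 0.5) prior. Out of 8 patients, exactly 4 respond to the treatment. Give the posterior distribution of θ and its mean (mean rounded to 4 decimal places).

Posterior: Beta(4.5, 4.5); mean ≈ 0.5000

Observing 4 successes and 4 failures updates Beta(0.5, 0.5) by adding the success and failure counts to the two shape parameters: α = 0.5+4 = 4.5, β = 0.5+4 = 4.5.
Posterior mean = α/(α+β) = 4.5/9 = 0.5000.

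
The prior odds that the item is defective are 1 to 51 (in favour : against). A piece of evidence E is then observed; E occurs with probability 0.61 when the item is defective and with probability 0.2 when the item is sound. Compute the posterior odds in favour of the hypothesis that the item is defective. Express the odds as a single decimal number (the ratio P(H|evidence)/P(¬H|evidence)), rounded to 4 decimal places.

Posterior odds ≈ 0.0598

Prior odds = 1/51 = 0.019608. In log-odds, ln(0.019608) = -3.9318.
Add log likelihood ratio: ln(3.0500) = 1.1151.
Posterior log-odds = -2.8167, so posterior odds = exp(-2.8167) = 0.059804.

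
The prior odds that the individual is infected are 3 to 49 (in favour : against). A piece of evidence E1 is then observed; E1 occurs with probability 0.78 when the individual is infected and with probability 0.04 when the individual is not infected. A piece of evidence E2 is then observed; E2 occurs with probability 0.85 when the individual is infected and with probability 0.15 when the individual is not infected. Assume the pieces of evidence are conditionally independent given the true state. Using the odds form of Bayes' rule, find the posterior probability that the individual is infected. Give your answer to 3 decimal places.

Prior odds = 3/49 = 0.061224.
Likelihood ratio for E1 = 0.78/0.04 = 19.500.
Likelihood ratio for E2 = 0.85/0.15 = 5.6667.
Posterior odds = prior odds × LR₁ × LR₂ = 6.7653.
Posterior probability = odds/(1+odds) = 6.7653/7.7653 = 0.871.

Posterior probability ≈ 0.871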